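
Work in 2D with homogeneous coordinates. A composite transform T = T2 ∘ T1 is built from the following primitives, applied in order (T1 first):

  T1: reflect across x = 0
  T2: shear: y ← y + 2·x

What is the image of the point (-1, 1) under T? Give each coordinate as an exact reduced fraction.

T1 reflect across x = 0: (-1, 1) → (1, 1)
T2 shear: y ← y + 2·x: (1, 1) → (1, 3)

T(p) = (1, 3)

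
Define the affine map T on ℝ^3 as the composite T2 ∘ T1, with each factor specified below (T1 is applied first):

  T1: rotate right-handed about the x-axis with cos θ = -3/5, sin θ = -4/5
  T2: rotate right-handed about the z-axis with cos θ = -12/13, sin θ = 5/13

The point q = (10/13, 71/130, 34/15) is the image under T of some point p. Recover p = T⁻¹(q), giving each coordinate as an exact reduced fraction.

T1 = [1 0 0 0; 0 -3/5 4/5 0; 0 -4/5 -3/5 0; 0 0 0 1]
T2·T1 = [-12/13 3/13 -4/13 0; 5/13 36/65 -48/65 0; 0 -4/5 -3/5 0; 0 0 0 1]
det M = 1; M⁻¹ = [-12/13 5/13 0 0; 3/13 36/65 -4/5 0; -4/13 -48/65 -3/5 0; 0 0 0 1]
M⁻¹ · (10/13, 71/130, 34/15)ᵀ = (-1/2, -4/3, -2)ᵀ

p = (-1/2, -4/3, -2)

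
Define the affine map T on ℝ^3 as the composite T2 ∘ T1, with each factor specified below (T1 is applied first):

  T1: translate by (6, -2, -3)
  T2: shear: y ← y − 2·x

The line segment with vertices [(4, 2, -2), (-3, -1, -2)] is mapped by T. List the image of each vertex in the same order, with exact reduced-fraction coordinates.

image vertices: (10, -20, -5), (3, -9, -5)

T1 translate by (6, -2, -3): (4, 2, -2) → (10, 0, -5); (-3, -1, -2) → (3, -3, -5)
T2 shear: y ← y − 2·x: (10, 0, -5) → (10, -20, -5); (3, -3, -5) → (3, -9, -5)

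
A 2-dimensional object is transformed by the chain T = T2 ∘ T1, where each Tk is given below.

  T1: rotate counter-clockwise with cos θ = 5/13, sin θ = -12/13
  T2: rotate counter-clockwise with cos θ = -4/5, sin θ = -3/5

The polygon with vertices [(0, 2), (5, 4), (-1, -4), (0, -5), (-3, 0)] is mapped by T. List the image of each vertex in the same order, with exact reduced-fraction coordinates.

T1 rotate counter-clockwise with cos θ = 5/13, sin θ = -12/13: (0, 2) → (24/13, 10/13); (5, 4) → (73/13, -40/13); (-1, -4) → (-53/13, -8/13); (0, -5) → (-60/13, -25/13); (-3, 0) → (-15/13, 36/13)
T2 rotate counter-clockwise with cos θ = -4/5, sin θ = -3/5: (24/13, 10/13) → (-66/65, -112/65); (73/13, -40/13) → (-412/65, -59/65); (-53/13, -8/13) → (188/65, 191/65); (-60/13, -25/13) → (33/13, 56/13); (-15/13, 36/13) → (168/65, -99/65)

image vertices: (-66/65, -112/65), (-412/65, -59/65), (188/65, 191/65), (33/13, 56/13), (168/65, -99/65)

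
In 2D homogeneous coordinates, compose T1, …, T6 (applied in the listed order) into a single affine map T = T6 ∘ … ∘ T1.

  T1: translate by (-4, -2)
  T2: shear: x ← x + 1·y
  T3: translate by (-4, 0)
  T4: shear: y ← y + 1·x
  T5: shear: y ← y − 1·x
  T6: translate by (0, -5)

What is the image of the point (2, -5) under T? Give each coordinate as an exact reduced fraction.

T1 translate by (-4, -2): (2, -5) → (-2, -7)
T2 shear: x ← x + 1·y: (-2, -7) → (-9, -7)
T3 translate by (-4, 0): (-9, -7) → (-13, -7)
T4 shear: y ← y + 1·x: (-13, -7) → (-13, -20)
T5 shear: y ← y − 1·x: (-13, -20) → (-13, -7)
T6 translate by (0, -5): (-13, -7) → (-13, -12)

T(p) = (-13, -12)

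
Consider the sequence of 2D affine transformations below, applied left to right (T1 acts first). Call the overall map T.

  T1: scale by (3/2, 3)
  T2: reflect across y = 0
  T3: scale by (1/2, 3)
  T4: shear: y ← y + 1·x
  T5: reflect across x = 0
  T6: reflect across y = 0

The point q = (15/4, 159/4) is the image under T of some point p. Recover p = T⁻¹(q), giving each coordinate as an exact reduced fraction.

p = (-5, 4)

T1 = [3/2 0 0; 0 3 0; 0 0 1]
T2·T1 = [3/2 0 0; 0 -3 0; 0 0 1]
T3·…·T1 = [3/4 0 0; 0 -9 0; 0 0 1]
T4·…·T1 = [3/4 0 0; 3/4 -9 0; 0 0 1]
T5·…·T1 = [-3/4 0 0; 3/4 -9 0; 0 0 1]
T6·…·T1 = [-3/4 0 0; -3/4 9 0; 0 0 1]
det M = -27/4; M⁻¹ = [-4/3 0 0; -1/9 1/9 0; 0 0 1]
M⁻¹ · (15/4, 159/4)ᵀ = (-5, 4)ᵀ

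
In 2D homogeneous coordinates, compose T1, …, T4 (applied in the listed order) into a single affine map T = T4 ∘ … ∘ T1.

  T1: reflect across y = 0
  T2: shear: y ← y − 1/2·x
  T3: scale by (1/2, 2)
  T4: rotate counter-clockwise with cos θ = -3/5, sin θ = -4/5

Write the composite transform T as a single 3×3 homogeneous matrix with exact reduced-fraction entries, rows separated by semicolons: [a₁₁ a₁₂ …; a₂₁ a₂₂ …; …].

T1 = [1 0 0; 0 -1 0; 0 0 1]
T2·T1 = [1 0 0; -1/2 -1 0; 0 0 1]
T3·…·T1 = [1/2 0 0; -1 -2 0; 0 0 1]
T4·…·T1 = [-11/10 -8/5 0; 1/5 6/5 0; 0 0 1]

T = [-11/10 -8/5 0; 1/5 6/5 0; 0 0 1]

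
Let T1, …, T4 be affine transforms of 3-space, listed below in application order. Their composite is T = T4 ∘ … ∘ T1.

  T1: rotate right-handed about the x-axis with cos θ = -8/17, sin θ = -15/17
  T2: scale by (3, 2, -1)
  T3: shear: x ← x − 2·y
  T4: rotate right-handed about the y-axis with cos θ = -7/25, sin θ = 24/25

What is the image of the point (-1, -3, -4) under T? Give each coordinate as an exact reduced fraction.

T(p) = (-147/25, -72/17, -1693/425)

T1 rotate right-handed about the x-axis with cos θ = -8/17, sin θ = -15/17: (-1, -3, -4) → (-1, -36/17, 77/17)
T2 scale by (3, 2, -1): (-1, -36/17, 77/17) → (-3, -72/17, -77/17)
T3 shear: x ← x − 2·y: (-3, -72/17, -77/17) → (93/17, -72/17, -77/17)
T4 rotate right-handed about the y-axis with cos θ = -7/25, sin θ = 24/25: (93/17, -72/17, -77/17) → (-147/25, -72/17, -1693/425)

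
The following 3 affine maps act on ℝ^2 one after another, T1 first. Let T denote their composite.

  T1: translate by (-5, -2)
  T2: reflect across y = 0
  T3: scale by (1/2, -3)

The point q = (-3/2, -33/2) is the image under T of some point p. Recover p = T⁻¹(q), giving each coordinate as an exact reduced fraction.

p = (2, -7/2)

T1 = [1 0 -5; 0 1 -2; 0 0 1]
T2·T1 = [1 0 -5; 0 -1 2; 0 0 1]
T3·…·T1 = [1/2 0 -5/2; 0 3 -6; 0 0 1]
det M = 3/2; M⁻¹ = [2 0 5; 0 1/3 2; 0 0 1]
M⁻¹ · (-3/2, -33/2)ᵀ = (2, -7/2)ᵀ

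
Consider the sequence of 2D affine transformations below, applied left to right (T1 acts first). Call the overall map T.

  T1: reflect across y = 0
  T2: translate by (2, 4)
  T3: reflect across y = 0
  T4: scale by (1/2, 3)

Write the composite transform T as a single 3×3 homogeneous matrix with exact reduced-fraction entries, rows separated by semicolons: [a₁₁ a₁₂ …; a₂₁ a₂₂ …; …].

T = [1/2 0 1; 0 3 -12; 0 0 1]

T1 = [1 0 0; 0 -1 0; 0 0 1]
T2·T1 = [1 0 2; 0 -1 4; 0 0 1]
T3·…·T1 = [1 0 2; 0 1 -4; 0 0 1]
T4·…·T1 = [1/2 0 1; 0 3 -12; 0 0 1]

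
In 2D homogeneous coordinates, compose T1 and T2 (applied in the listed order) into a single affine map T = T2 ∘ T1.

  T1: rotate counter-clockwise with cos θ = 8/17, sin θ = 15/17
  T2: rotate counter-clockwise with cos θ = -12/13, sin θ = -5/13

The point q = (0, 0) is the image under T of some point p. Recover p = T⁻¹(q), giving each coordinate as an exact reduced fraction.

T1 = [8/17 -15/17 0; 15/17 8/17 0; 0 0 1]
T2·T1 = [-21/221 220/221 0; -220/221 -21/221 0; 0 0 1]
det M = 1; M⁻¹ = [-21/221 -220/221 0; 220/221 -21/221 0; 0 0 1]
M⁻¹ · (0, 0)ᵀ = (0, 0)ᵀ

p = (0, 0)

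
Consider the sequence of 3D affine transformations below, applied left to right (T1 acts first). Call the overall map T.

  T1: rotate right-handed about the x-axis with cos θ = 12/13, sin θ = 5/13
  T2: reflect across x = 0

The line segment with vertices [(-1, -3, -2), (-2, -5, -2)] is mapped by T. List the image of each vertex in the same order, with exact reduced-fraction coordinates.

image vertices: (1, -2, -3), (2, -50/13, -49/13)

T1 rotate right-handed about the x-axis with cos θ = 12/13, sin θ = 5/13: (-1, -3, -2) → (-1, -2, -3); (-2, -5, -2) → (-2, -50/13, -49/13)
T2 reflect across x = 0: (-1, -2, -3) → (1, -2, -3); (-2, -50/13, -49/13) → (2, -50/13, -49/13)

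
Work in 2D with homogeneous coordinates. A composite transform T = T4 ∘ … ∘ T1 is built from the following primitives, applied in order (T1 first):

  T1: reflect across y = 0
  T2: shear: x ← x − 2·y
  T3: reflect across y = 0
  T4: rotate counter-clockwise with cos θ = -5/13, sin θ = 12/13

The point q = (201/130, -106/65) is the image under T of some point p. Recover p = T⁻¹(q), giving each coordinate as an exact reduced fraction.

p = (-1/2, -4/5)

T1 = [1 0 0; 0 -1 0; 0 0 1]
T2·T1 = [1 2 0; 0 -1 0; 0 0 1]
T3·…·T1 = [1 2 0; 0 1 0; 0 0 1]
T4·…·T1 = [-5/13 -22/13 0; 12/13 19/13 0; 0 0 1]
det M = 1; M⁻¹ = [19/13 22/13 0; -12/13 -5/13 0; 0 0 1]
M⁻¹ · (201/130, -106/65)ᵀ = (-1/2, -4/5)ᵀ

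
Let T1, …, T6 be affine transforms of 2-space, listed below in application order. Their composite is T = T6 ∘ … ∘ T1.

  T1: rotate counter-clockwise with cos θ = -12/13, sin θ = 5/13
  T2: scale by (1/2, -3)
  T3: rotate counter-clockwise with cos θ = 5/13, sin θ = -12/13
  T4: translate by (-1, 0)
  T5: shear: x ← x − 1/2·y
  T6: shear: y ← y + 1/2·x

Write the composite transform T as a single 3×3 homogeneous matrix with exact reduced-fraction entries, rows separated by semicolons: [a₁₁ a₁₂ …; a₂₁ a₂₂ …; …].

T = [-417/338 629/338 -1; -33/52 113/52 -1/2; 0 0 1]

T1 = [-12/13 -5/13 0; 5/13 -12/13 0; 0 0 1]
T2·T1 = [-6/13 -5/26 0; -15/13 36/13 0; 0 0 1]
T3·…·T1 = [-210/169 839/338 0; -3/169 210/169 0; 0 0 1]
T4·…·T1 = [-210/169 839/338 -1; -3/169 210/169 0; 0 0 1]
T5·…·T1 = [-417/338 629/338 -1; -3/169 210/169 0; 0 0 1]
T6·…·T1 = [-417/338 629/338 -1; -33/52 113/52 -1/2; 0 0 1]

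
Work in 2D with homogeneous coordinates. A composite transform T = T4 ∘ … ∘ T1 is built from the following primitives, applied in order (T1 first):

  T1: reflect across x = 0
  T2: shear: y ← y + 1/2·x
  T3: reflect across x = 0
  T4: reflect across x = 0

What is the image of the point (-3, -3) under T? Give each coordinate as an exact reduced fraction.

T(p) = (3, -3/2)

T1 reflect across x = 0: (-3, -3) → (3, -3)
T2 shear: y ← y + 1/2·x: (3, -3) → (3, -3/2)
T3 reflect across x = 0: (3, -3/2) → (-3, -3/2)
T4 reflect across x = 0: (-3, -3/2) → (3, -3/2)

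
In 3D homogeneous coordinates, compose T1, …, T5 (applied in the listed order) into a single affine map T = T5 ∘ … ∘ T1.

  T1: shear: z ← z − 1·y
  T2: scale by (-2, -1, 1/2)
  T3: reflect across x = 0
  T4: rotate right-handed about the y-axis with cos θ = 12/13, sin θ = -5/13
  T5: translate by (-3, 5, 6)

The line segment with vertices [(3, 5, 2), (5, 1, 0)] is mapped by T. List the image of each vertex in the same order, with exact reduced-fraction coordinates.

image vertices: (81/26, 0, 90/13), (167/26, 4, 122/13)

T1 shear: z ← z − 1·y: (3, 5, 2) → (3, 5, -3); (5, 1, 0) → (5, 1, -1)
T2 scale by (-2, -1, 1/2): (3, 5, -3) → (-6, -5, -3/2); (5, 1, -1) → (-10, -1, -1/2)
T3 reflect across x = 0: (-6, -5, -3/2) → (6, -5, -3/2); (-10, -1, -1/2) → (10, -1, -1/2)
T4 rotate right-handed about the y-axis with cos θ = 12/13, sin θ = -5/13: (6, -5, -3/2) → (159/26, -5, 12/13); (10, -1, -1/2) → (245/26, -1, 44/13)
T5 translate by (-3, 5, 6): (159/26, -5, 12/13) → (81/26, 0, 90/13); (245/26, -1, 44/13) → (167/26, 4, 122/13)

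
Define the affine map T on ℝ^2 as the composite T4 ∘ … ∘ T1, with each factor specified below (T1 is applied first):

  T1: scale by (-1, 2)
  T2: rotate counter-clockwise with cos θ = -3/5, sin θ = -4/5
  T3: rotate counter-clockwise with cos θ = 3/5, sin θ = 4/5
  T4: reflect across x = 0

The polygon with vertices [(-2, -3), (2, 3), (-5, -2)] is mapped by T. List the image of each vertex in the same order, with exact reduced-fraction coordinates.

image vertices: (26/5, -18/5), (-26/5, 18/5), (61/25, -148/25)

T1 scale by (-1, 2): (-2, -3) → (2, -6); (2, 3) → (-2, 6); (-5, -2) → (5, -4)
T2 rotate counter-clockwise with cos θ = -3/5, sin θ = -4/5: (2, -6) → (-6, 2); (-2, 6) → (6, -2); (5, -4) → (-31/5, -8/5)
T3 rotate counter-clockwise with cos θ = 3/5, sin θ = 4/5: (-6, 2) → (-26/5, -18/5); (6, -2) → (26/5, 18/5); (-31/5, -8/5) → (-61/25, -148/25)
T4 reflect across x = 0: (-26/5, -18/5) → (26/5, -18/5); (26/5, 18/5) → (-26/5, 18/5); (-61/25, -148/25) → (61/25, -148/25)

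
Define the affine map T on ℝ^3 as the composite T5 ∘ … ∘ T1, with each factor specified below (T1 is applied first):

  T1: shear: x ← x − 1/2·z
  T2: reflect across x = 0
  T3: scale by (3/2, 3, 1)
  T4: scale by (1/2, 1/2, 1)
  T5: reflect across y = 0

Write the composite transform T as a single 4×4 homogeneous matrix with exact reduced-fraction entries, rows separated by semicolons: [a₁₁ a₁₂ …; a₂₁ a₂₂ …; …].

T = [-3/4 0 3/8 0; 0 -3/2 0 0; 0 0 1 0; 0 0 0 1]

T1 = [1 0 -1/2 0; 0 1 0 0; 0 0 1 0; 0 0 0 1]
T2·T1 = [-1 0 1/2 0; 0 1 0 0; 0 0 1 0; 0 0 0 1]
T3·…·T1 = [-3/2 0 3/4 0; 0 3 0 0; 0 0 1 0; 0 0 0 1]
T4·…·T1 = [-3/4 0 3/8 0; 0 3/2 0 0; 0 0 1 0; 0 0 0 1]
T5·…·T1 = [-3/4 0 3/8 0; 0 -3/2 0 0; 0 0 1 0; 0 0 0 1]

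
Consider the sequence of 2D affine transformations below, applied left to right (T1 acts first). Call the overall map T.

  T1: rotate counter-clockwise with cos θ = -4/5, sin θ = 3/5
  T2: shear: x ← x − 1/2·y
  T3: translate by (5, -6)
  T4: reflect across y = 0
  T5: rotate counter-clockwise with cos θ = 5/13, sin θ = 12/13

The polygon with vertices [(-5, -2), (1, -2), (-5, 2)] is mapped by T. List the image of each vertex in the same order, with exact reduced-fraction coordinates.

T1 rotate counter-clockwise with cos θ = -4/5, sin θ = 3/5: (-5, -2) → (26/5, -7/5); (1, -2) → (2/5, 11/5); (-5, 2) → (14/5, -23/5)
T2 shear: x ← x − 1/2·y: (26/5, -7/5) → (59/10, -7/5); (2/5, 11/5) → (-7/10, 11/5); (14/5, -23/5) → (51/10, -23/5)
T3 translate by (5, -6): (59/10, -7/5) → (109/10, -37/5); (-7/10, 11/5) → (43/10, -19/5); (51/10, -23/5) → (101/10, -53/5)
T4 reflect across y = 0: (109/10, -37/5) → (109/10, 37/5); (43/10, -19/5) → (43/10, 19/5); (101/10, -53/5) → (101/10, 53/5)
T5 rotate counter-clockwise with cos θ = 5/13, sin θ = 12/13: (109/10, 37/5) → (-343/130, 839/65); (43/10, 19/5) → (-241/130, 353/65); (101/10, 53/5) → (-59/10, 67/5)

image vertices: (-343/130, 839/65), (-241/130, 353/65), (-59/10, 67/5)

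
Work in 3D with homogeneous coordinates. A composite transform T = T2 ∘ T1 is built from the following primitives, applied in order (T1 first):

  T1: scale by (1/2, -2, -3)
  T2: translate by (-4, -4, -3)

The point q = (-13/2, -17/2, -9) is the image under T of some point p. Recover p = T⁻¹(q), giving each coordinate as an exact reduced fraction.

T1 = [1/2 0 0 0; 0 -2 0 0; 0 0 -3 0; 0 0 0 1]
T2·T1 = [1/2 0 0 -4; 0 -2 0 -4; 0 0 -3 -3; 0 0 0 1]
det M = 3; M⁻¹ = [2 0 0 8; 0 -1/2 0 -2; 0 0 -1/3 -1; 0 0 0 1]
M⁻¹ · (-13/2, -17/2, -9)ᵀ = (-5, 9/4, 2)ᵀ

p = (-5, 9/4, 2)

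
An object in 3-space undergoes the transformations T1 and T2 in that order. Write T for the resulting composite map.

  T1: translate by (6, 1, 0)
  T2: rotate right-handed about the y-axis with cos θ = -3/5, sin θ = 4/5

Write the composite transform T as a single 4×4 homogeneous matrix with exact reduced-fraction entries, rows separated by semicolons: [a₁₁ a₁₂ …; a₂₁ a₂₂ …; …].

T = [-3/5 0 4/5 -18/5; 0 1 0 1; -4/5 0 -3/5 -24/5; 0 0 0 1]

T1 = [1 0 0 6; 0 1 0 1; 0 0 1 0; 0 0 0 1]
T2·T1 = [-3/5 0 4/5 -18/5; 0 1 0 1; -4/5 0 -3/5 -24/5; 0 0 0 1]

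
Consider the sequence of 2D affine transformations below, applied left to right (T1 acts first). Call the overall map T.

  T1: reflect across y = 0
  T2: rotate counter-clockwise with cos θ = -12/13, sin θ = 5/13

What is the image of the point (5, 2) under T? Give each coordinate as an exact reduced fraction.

T1 reflect across y = 0: (5, 2) → (5, -2)
T2 rotate counter-clockwise with cos θ = -12/13, sin θ = 5/13: (5, -2) → (-50/13, 49/13)

T(p) = (-50/13, 49/13)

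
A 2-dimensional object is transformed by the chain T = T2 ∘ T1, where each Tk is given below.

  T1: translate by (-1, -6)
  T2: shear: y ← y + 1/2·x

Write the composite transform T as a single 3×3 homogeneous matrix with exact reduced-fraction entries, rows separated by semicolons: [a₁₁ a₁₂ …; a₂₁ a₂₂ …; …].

T1 = [1 0 -1; 0 1 -6; 0 0 1]
T2·T1 = [1 0 -1; 1/2 1 -13/2; 0 0 1]

T = [1 0 -1; 1/2 1 -13/2; 0 0 1]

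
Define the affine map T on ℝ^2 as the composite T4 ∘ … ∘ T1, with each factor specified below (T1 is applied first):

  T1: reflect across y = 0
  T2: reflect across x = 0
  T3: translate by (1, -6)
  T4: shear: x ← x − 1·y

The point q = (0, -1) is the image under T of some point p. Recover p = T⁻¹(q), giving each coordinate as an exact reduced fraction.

p = (2, -5)

T1 = [1 0 0; 0 -1 0; 0 0 1]
T2·T1 = [-1 0 0; 0 -1 0; 0 0 1]
T3·…·T1 = [-1 0 1; 0 -1 -6; 0 0 1]
T4·…·T1 = [-1 1 7; 0 -1 -6; 0 0 1]
det M = 1; M⁻¹ = [-1 -1 1; 0 -1 -6; 0 0 1]
M⁻¹ · (0, -1)ᵀ = (2, -5)ᵀ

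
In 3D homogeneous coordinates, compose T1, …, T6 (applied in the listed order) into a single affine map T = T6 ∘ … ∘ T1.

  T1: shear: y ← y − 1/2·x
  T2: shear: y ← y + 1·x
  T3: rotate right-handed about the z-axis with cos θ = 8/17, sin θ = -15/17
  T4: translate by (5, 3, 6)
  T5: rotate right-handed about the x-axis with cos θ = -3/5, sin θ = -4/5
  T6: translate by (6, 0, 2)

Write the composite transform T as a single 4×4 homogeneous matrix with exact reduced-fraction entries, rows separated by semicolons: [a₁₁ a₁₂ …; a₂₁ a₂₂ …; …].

T1 = [1 0 0 0; -1/2 1 0 0; 0 0 1 0; 0 0 0 1]
T2·T1 = [1 0 0 0; 1/2 1 0 0; 0 0 1 0; 0 0 0 1]
T3·…·T1 = [31/34 15/17 0 0; -11/17 8/17 0 0; 0 0 1 0; 0 0 0 1]
T4·…·T1 = [31/34 15/17 0 5; -11/17 8/17 0 3; 0 0 1 6; 0 0 0 1]
T5·…·T1 = [31/34 15/17 0 5; 33/85 -24/85 4/5 3; 44/85 -32/85 -3/5 -6; 0 0 0 1]
T6·…·T1 = [31/34 15/17 0 11; 33/85 -24/85 4/5 3; 44/85 -32/85 -3/5 -4; 0 0 0 1]

T = [31/34 15/17 0 11; 33/85 -24/85 4/5 3; 44/85 -32/85 -3/5 -4; 0 0 0 1]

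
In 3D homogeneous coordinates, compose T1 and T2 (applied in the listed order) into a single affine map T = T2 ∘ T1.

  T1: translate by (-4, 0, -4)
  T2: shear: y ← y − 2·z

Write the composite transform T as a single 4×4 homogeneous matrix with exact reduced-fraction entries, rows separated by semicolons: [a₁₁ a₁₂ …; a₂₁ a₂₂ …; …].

T1 = [1 0 0 -4; 0 1 0 0; 0 0 1 -4; 0 0 0 1]
T2·T1 = [1 0 0 -4; 0 1 -2 8; 0 0 1 -4; 0 0 0 1]

T = [1 0 0 -4; 0 1 -2 8; 0 0 1 -4; 0 0 0 1]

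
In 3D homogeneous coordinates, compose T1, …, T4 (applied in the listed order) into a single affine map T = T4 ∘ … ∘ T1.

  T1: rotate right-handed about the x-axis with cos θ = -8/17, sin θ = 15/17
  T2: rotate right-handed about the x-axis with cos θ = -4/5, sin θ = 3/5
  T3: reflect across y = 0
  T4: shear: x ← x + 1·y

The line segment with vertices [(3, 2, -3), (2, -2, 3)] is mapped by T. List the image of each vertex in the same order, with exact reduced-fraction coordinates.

T1 rotate right-handed about the x-axis with cos θ = -8/17, sin θ = 15/17: (3, 2, -3) → (3, 29/17, 54/17); (2, -2, 3) → (2, -29/17, -54/17)
T2 rotate right-handed about the x-axis with cos θ = -4/5, sin θ = 3/5: (3, 29/17, 54/17) → (3, -278/85, -129/85); (2, -29/17, -54/17) → (2, 278/85, 129/85)
T3 reflect across y = 0: (3, -278/85, -129/85) → (3, 278/85, -129/85); (2, 278/85, 129/85) → (2, -278/85, 129/85)
T4 shear: x ← x + 1·y: (3, 278/85, -129/85) → (533/85, 278/85, -129/85); (2, -278/85, 129/85) → (-108/85, -278/85, 129/85)

image vertices: (533/85, 278/85, -129/85), (-108/85, -278/85, 129/85)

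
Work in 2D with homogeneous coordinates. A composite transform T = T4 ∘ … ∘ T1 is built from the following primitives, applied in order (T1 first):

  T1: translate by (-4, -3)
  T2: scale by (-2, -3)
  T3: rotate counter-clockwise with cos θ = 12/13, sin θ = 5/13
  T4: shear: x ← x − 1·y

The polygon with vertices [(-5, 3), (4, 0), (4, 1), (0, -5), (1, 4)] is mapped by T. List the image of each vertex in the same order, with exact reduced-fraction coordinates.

image vertices: (126/13, 90/13), (-153/13, 108/13), (-102/13, 72/13), (-352/13, 328/13), (93/13, -6/13)

T1 translate by (-4, -3): (-5, 3) → (-9, 0); (4, 0) → (0, -3); (4, 1) → (0, -2); (0, -5) → (-4, -8); (1, 4) → (-3, 1)
T2 scale by (-2, -3): (-9, 0) → (18, 0); (0, -3) → (0, 9); (0, -2) → (0, 6); (-4, -8) → (8, 24); (-3, 1) → (6, -3)
T3 rotate counter-clockwise with cos θ = 12/13, sin θ = 5/13: (18, 0) → (216/13, 90/13); (0, 9) → (-45/13, 108/13); (0, 6) → (-30/13, 72/13); (8, 24) → (-24/13, 328/13); (6, -3) → (87/13, -6/13)
T4 shear: x ← x − 1·y: (216/13, 90/13) → (126/13, 90/13); (-45/13, 108/13) → (-153/13, 108/13); (-30/13, 72/13) → (-102/13, 72/13); (-24/13, 328/13) → (-352/13, 328/13); (87/13, -6/13) → (93/13, -6/13)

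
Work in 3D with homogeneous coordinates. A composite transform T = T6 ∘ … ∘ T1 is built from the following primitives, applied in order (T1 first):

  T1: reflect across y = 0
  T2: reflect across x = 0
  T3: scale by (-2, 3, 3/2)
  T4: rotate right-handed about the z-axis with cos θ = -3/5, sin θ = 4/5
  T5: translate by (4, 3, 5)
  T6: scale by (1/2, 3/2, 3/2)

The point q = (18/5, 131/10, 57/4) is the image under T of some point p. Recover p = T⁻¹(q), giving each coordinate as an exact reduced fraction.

T1 = [1 0 0 0; 0 -1 0 0; 0 0 1 0; 0 0 0 1]
T2·T1 = [-1 0 0 0; 0 -1 0 0; 0 0 1 0; 0 0 0 1]
T3·…·T1 = [2 0 0 0; 0 -3 0 0; 0 0 3/2 0; 0 0 0 1]
T4·…·T1 = [-6/5 12/5 0 0; 8/5 9/5 0 0; 0 0 3/2 0; 0 0 0 1]
T5·…·T1 = [-6/5 12/5 0 4; 8/5 9/5 0 3; 0 0 3/2 5; 0 0 0 1]
T6·…·T1 = [-3/5 6/5 0 2; 12/5 27/10 0 9/2; 0 0 9/4 15/2; 0 0 0 1]
det M = -81/8; M⁻¹ = [-3/5 4/15 0 0; 8/15 2/15 0 -5/3; 0 0 4/9 -10/3; 0 0 0 1]
M⁻¹ · (18/5, 131/10, 57/4)ᵀ = (4/3, 2, 3)ᵀ

p = (4/3, 2, 3)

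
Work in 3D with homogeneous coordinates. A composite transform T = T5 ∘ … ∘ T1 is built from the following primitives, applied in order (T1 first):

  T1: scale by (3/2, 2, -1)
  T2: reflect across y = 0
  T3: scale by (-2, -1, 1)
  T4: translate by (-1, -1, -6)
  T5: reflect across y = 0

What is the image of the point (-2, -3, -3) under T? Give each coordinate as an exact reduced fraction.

T1 scale by (3/2, 2, -1): (-2, -3, -3) → (-3, -6, 3)
T2 reflect across y = 0: (-3, -6, 3) → (-3, 6, 3)
T3 scale by (-2, -1, 1): (-3, 6, 3) → (6, -6, 3)
T4 translate by (-1, -1, -6): (6, -6, 3) → (5, -7, -3)
T5 reflect across y = 0: (5, -7, -3) → (5, 7, -3)

T(p) = (5, 7, -3)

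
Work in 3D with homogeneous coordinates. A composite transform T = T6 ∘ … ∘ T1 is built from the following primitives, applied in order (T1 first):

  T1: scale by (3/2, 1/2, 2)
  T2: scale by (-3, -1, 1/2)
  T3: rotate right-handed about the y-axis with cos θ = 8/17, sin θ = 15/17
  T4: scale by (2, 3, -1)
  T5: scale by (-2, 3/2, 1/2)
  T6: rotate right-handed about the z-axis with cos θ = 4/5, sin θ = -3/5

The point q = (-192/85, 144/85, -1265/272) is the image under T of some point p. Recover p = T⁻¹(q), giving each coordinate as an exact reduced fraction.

p = (7/4, 0, 5)

T1 = [3/2 0 0 0; 0 1/2 0 0; 0 0 2 0; 0 0 0 1]
T2·T1 = [-9/2 0 0 0; 0 -1/2 0 0; 0 0 1 0; 0 0 0 1]
T3·…·T1 = [-36/17 0 15/17 0; 0 -1/2 0 0; 135/34 0 8/17 0; 0 0 0 1]
T4·…·T1 = [-72/17 0 30/17 0; 0 -3/2 0 0; -135/34 0 -8/17 0; 0 0 0 1]
T5·…·T1 = [144/17 0 -60/17 0; 0 -9/4 0 0; -135/68 0 -4/17 0; 0 0 0 1]
T6·…·T1 = [576/85 -27/20 -48/17 0; -432/85 -9/5 36/17 0; -135/68 0 -4/17 0; 0 0 0 1]
det M = 81/4; M⁻¹ = [16/765 -4/255 -20/51 0; -4/15 -16/45 0 0; -3/17 9/68 -16/17 0; 0 0 0 1]
M⁻¹ · (-192/85, 144/85, -1265/272)ᵀ = (7/4, 0, 5)ᵀ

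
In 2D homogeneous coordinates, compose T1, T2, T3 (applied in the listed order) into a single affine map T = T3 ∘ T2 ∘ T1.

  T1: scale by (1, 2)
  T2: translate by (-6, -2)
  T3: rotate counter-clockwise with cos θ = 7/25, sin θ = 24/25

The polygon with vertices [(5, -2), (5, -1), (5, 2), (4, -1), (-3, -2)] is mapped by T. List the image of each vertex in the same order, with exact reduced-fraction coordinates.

image vertices: (137/25, -66/25), (89/25, -52/25), (-11/5, -2/5), (82/25, -76/25), (81/25, -258/25)

T1 scale by (1, 2): (5, -2) → (5, -4); (5, -1) → (5, -2); (5, 2) → (5, 4); (4, -1) → (4, -2); (-3, -2) → (-3, -4)
T2 translate by (-6, -2): (5, -4) → (-1, -6); (5, -2) → (-1, -4); (5, 4) → (-1, 2); (4, -2) → (-2, -4); (-3, -4) → (-9, -6)
T3 rotate counter-clockwise with cos θ = 7/25, sin θ = 24/25: (-1, -6) → (137/25, -66/25); (-1, -4) → (89/25, -52/25); (-1, 2) → (-11/5, -2/5); (-2, -4) → (82/25, -76/25); (-9, -6) → (81/25, -258/25)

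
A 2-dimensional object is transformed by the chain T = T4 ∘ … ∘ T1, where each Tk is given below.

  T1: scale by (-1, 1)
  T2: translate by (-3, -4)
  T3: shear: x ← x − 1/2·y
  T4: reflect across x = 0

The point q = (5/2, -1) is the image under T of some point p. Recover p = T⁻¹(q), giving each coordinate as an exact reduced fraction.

p = (0, 3)

T1 = [-1 0 0; 0 1 0; 0 0 1]
T2·T1 = [-1 0 -3; 0 1 -4; 0 0 1]
T3·…·T1 = [-1 -1/2 -1; 0 1 -4; 0 0 1]
T4·…·T1 = [1 1/2 1; 0 1 -4; 0 0 1]
det M = 1; M⁻¹ = [1 -1/2 -3; 0 1 4; 0 0 1]
M⁻¹ · (5/2, -1)ᵀ = (0, 3)ᵀ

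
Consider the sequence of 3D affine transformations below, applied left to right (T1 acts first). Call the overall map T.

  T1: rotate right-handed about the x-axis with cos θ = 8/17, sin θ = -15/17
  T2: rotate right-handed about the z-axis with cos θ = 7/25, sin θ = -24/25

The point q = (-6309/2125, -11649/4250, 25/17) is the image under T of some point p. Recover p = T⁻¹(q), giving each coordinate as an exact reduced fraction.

T1 = [1 0 0 0; 0 8/17 15/17 0; 0 -15/17 8/17 0; 0 0 0 1]
T2·T1 = [7/25 192/425 72/85 0; -24/25 56/425 21/85 0; 0 -15/17 8/17 0; 0 0 0 1]
det M = 1; M⁻¹ = [7/25 -24/25 0 0; 192/425 56/425 -15/17 0; 72/85 21/85 8/17 0; 0 0 0 1]
M⁻¹ · (-6309/2125, -11649/4250, 25/17)ᵀ = (9/5, -3, -5/2)ᵀ

p = (9/5, -3, -5/2)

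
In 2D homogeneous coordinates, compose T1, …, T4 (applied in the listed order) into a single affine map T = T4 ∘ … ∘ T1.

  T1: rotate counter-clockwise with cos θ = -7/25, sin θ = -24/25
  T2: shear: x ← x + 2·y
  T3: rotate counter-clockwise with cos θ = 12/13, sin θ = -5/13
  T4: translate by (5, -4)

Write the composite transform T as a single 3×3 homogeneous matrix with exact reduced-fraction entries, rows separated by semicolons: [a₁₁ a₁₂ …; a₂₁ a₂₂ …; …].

T = [-12/5 17/65 5; -1/25 -134/325 -4; 0 0 1]

T1 = [-7/25 24/25 0; -24/25 -7/25 0; 0 0 1]
T2·T1 = [-11/5 2/5 0; -24/25 -7/25 0; 0 0 1]
T3·…·T1 = [-12/5 17/65 0; -1/25 -134/325 0; 0 0 1]
T4·…·T1 = [-12/5 17/65 5; -1/25 -134/325 -4; 0 0 1]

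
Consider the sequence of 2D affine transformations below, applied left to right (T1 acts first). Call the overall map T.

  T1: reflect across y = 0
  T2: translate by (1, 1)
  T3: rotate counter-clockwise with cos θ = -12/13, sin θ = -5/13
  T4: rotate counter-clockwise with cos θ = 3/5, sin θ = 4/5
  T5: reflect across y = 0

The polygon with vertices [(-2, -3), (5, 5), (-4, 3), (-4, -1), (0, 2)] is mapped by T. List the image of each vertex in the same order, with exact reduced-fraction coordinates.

T1 reflect across y = 0: (-2, -3) → (-2, 3); (5, 5) → (5, -5); (-4, 3) → (-4, -3); (-4, -1) → (-4, 1); (0, 2) → (0, -2)
T2 translate by (1, 1): (-2, 3) → (-1, 4); (5, -5) → (6, -4); (-4, -3) → (-3, -2); (-4, 1) → (-3, 2); (0, -2) → (1, -1)
T3 rotate counter-clockwise with cos θ = -12/13, sin θ = -5/13: (-1, 4) → (32/13, -43/13); (6, -4) → (-92/13, 18/13); (-3, -2) → (2, 3); (-3, 2) → (46/13, -9/13); (1, -1) → (-17/13, 7/13)
T4 rotate counter-clockwise with cos θ = 3/5, sin θ = 4/5: (32/13, -43/13) → (268/65, -1/65); (-92/13, 18/13) → (-348/65, -314/65); (2, 3) → (-6/5, 17/5); (46/13, -9/13) → (174/65, 157/65); (-17/13, 7/13) → (-79/65, -47/65)
T5 reflect across y = 0: (268/65, -1/65) → (268/65, 1/65); (-348/65, -314/65) → (-348/65, 314/65); (-6/5, 17/5) → (-6/5, -17/5); (174/65, 157/65) → (174/65, -157/65); (-79/65, -47/65) → (-79/65, 47/65)

image vertices: (268/65, 1/65), (-348/65, 314/65), (-6/5, -17/5), (174/65, -157/65), (-79/65, 47/65)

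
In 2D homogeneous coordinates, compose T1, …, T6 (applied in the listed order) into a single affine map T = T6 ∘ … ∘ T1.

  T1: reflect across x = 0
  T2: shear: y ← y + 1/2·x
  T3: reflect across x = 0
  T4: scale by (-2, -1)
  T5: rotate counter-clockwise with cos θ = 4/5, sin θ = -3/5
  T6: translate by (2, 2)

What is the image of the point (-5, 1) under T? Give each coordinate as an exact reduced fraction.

T1 reflect across x = 0: (-5, 1) → (5, 1)
T2 shear: y ← y + 1/2·x: (5, 1) → (5, 7/2)
T3 reflect across x = 0: (5, 7/2) → (-5, 7/2)
T4 scale by (-2, -1): (-5, 7/2) → (10, -7/2)
T5 rotate counter-clockwise with cos θ = 4/5, sin θ = -3/5: (10, -7/2) → (59/10, -44/5)
T6 translate by (2, 2): (59/10, -44/5) → (79/10, -34/5)

T(p) = (79/10, -34/5)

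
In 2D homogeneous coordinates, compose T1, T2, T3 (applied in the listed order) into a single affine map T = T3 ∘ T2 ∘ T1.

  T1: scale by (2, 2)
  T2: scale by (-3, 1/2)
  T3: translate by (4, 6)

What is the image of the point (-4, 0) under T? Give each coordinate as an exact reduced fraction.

T(p) = (28, 6)

T1 scale by (2, 2): (-4, 0) → (-8, 0)
T2 scale by (-3, 1/2): (-8, 0) → (24, 0)
T3 translate by (4, 6): (24, 0) → (28, 6)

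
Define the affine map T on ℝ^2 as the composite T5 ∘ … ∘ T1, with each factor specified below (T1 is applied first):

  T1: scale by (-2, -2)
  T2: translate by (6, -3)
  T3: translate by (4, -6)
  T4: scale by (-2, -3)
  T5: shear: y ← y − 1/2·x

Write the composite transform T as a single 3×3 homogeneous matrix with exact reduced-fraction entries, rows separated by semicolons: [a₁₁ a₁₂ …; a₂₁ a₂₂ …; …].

T1 = [-2 0 0; 0 -2 0; 0 0 1]
T2·T1 = [-2 0 6; 0 -2 -3; 0 0 1]
T3·…·T1 = [-2 0 10; 0 -2 -9; 0 0 1]
T4·…·T1 = [4 0 -20; 0 6 27; 0 0 1]
T5·…·T1 = [4 0 -20; -2 6 37; 0 0 1]

T = [4 0 -20; -2 6 37; 0 0 1]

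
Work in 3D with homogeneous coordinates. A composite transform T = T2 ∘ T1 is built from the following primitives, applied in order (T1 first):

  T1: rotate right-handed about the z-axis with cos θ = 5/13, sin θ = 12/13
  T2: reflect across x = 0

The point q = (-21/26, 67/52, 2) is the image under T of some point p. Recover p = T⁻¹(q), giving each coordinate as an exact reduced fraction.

p = (3/2, -1/4, 2)

T1 = [5/13 -12/13 0 0; 12/13 5/13 0 0; 0 0 1 0; 0 0 0 1]
T2·T1 = [-5/13 12/13 0 0; 12/13 5/13 0 0; 0 0 1 0; 0 0 0 1]
det M = -1; M⁻¹ = [-5/13 12/13 0 0; 12/13 5/13 0 0; 0 0 1 0; 0 0 0 1]
M⁻¹ · (-21/26, 67/52, 2)ᵀ = (3/2, -1/4, 2)ᵀ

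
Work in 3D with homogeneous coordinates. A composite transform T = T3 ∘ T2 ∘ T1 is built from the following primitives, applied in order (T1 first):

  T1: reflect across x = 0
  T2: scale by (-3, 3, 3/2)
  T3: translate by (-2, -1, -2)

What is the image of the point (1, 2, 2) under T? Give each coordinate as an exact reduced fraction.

T(p) = (1, 5, 1)

T1 reflect across x = 0: (1, 2, 2) → (-1, 2, 2)
T2 scale by (-3, 3, 3/2): (-1, 2, 2) → (3, 6, 3)
T3 translate by (-2, -1, -2): (3, 6, 3) → (1, 5, 1)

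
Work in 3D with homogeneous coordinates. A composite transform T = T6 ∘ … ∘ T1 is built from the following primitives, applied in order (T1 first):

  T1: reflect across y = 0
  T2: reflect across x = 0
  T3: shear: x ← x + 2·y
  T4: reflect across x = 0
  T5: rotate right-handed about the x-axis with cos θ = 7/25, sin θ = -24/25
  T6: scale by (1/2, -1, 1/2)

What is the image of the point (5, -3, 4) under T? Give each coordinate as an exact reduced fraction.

T1 reflect across y = 0: (5, -3, 4) → (5, 3, 4)
T2 reflect across x = 0: (5, 3, 4) → (-5, 3, 4)
T3 shear: x ← x + 2·y: (-5, 3, 4) → (1, 3, 4)
T4 reflect across x = 0: (1, 3, 4) → (-1, 3, 4)
T5 rotate right-handed about the x-axis with cos θ = 7/25, sin θ = -24/25: (-1, 3, 4) → (-1, 117/25, -44/25)
T6 scale by (1/2, -1, 1/2): (-1, 117/25, -44/25) → (-1/2, -117/25, -22/25)

T(p) = (-1/2, -117/25, -22/25)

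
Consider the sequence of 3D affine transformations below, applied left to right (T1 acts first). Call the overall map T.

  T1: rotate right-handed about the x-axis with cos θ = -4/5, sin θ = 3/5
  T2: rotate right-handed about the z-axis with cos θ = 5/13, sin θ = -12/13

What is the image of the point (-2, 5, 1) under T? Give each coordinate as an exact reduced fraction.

T(p) = (-326/65, 1/13, 11/5)

T1 rotate right-handed about the x-axis with cos θ = -4/5, sin θ = 3/5: (-2, 5, 1) → (-2, -23/5, 11/5)
T2 rotate right-handed about the z-axis with cos θ = 5/13, sin θ = -12/13: (-2, -23/5, 11/5) → (-326/65, 1/13, 11/5)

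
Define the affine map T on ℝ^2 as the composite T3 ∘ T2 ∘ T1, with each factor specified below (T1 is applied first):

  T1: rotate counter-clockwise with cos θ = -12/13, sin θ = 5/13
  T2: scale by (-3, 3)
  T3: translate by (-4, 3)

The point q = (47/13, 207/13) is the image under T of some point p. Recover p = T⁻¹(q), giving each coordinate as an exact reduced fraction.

T1 = [-12/13 -5/13 0; 5/13 -12/13 0; 0 0 1]
T2·T1 = [36/13 15/13 0; 15/13 -36/13 0; 0 0 1]
T3·…·T1 = [36/13 15/13 -4; 15/13 -36/13 3; 0 0 1]
det M = -9; M⁻¹ = [4/13 5/39 11/13; 5/39 -4/13 56/39; 0 0 1]
M⁻¹ · (47/13, 207/13)ᵀ = (4, -3)ᵀ

p = (4, -3)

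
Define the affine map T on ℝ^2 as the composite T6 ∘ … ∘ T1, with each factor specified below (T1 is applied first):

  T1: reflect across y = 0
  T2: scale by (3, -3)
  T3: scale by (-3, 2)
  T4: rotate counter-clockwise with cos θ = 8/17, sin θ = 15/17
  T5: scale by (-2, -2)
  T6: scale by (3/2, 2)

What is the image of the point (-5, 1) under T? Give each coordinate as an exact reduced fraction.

T1 reflect across y = 0: (-5, 1) → (-5, -1)
T2 scale by (3, -3): (-5, -1) → (-15, 3)
T3 scale by (-3, 2): (-15, 3) → (45, 6)
T4 rotate counter-clockwise with cos θ = 8/17, sin θ = 15/17: (45, 6) → (270/17, 723/17)
T5 scale by (-2, -2): (270/17, 723/17) → (-540/17, -1446/17)
T6 scale by (3/2, 2): (-540/17, -1446/17) → (-810/17, -2892/17)

T(p) = (-810/17, -2892/17)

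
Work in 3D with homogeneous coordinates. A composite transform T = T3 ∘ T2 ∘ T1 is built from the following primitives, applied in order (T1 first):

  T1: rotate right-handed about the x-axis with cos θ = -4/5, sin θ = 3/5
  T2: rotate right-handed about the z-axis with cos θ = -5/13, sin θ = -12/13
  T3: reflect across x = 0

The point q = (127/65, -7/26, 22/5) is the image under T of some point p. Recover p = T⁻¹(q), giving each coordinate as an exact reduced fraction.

p = (1, 4, -5/2)

T1 = [1 0 0 0; 0 -4/5 -3/5 0; 0 3/5 -4/5 0; 0 0 0 1]
T2·T1 = [-5/13 -48/65 -36/65 0; -12/13 4/13 3/13 0; 0 3/5 -4/5 0; 0 0 0 1]
T3·…·T1 = [5/13 48/65 36/65 0; -12/13 4/13 3/13 0; 0 3/5 -4/5 0; 0 0 0 1]
det M = -1; M⁻¹ = [5/13 -12/13 0 0; 48/65 4/13 3/5 0; 36/65 3/13 -4/5 0; 0 0 0 1]
M⁻¹ · (127/65, -7/26, 22/5)ᵀ = (1, 4, -5/2)ᵀ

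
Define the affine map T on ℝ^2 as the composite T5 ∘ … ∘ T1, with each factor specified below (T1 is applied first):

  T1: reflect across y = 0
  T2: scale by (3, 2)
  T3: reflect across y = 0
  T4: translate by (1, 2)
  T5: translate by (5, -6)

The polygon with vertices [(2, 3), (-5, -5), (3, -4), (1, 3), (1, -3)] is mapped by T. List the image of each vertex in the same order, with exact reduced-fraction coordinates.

image vertices: (12, 2), (-9, -14), (15, -12), (9, 2), (9, -10)

T1 reflect across y = 0: (2, 3) → (2, -3); (-5, -5) → (-5, 5); (3, -4) → (3, 4); (1, 3) → (1, -3); (1, -3) → (1, 3)
T2 scale by (3, 2): (2, -3) → (6, -6); (-5, 5) → (-15, 10); (3, 4) → (9, 8); (1, -3) → (3, -6); (1, 3) → (3, 6)
T3 reflect across y = 0: (6, -6) → (6, 6); (-15, 10) → (-15, -10); (9, 8) → (9, -8); (3, -6) → (3, 6); (3, 6) → (3, -6)
T4 translate by (1, 2): (6, 6) → (7, 8); (-15, -10) → (-14, -8); (9, -8) → (10, -6); (3, 6) → (4, 8); (3, -6) → (4, -4)
T5 translate by (5, -6): (7, 8) → (12, 2); (-14, -8) → (-9, -14); (10, -6) → (15, -12); (4, 8) → (9, 2); (4, -4) → (9, -10)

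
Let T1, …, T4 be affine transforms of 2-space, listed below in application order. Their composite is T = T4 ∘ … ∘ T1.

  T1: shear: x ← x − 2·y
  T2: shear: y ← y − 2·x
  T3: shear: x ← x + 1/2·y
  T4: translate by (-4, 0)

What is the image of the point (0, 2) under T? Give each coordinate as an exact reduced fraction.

T(p) = (-3, 10)

T1 shear: x ← x − 2·y: (0, 2) → (-4, 2)
T2 shear: y ← y − 2·x: (-4, 2) → (-4, 10)
T3 shear: x ← x + 1/2·y: (-4, 10) → (1, 10)
T4 translate by (-4, 0): (1, 10) → (-3, 10)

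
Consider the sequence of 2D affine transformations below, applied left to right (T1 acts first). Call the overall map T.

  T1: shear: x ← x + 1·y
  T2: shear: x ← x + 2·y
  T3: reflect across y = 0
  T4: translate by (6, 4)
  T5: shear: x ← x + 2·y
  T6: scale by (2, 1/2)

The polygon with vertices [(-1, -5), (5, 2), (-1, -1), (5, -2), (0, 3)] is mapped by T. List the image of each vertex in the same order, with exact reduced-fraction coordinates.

T1 shear: x ← x + 1·y: (-1, -5) → (-6, -5); (5, 2) → (7, 2); (-1, -1) → (-2, -1); (5, -2) → (3, -2); (0, 3) → (3, 3)
T2 shear: x ← x + 2·y: (-6, -5) → (-16, -5); (7, 2) → (11, 2); (-2, -1) → (-4, -1); (3, -2) → (-1, -2); (3, 3) → (9, 3)
T3 reflect across y = 0: (-16, -5) → (-16, 5); (11, 2) → (11, -2); (-4, -1) → (-4, 1); (-1, -2) → (-1, 2); (9, 3) → (9, -3)
T4 translate by (6, 4): (-16, 5) → (-10, 9); (11, -2) → (17, 2); (-4, 1) → (2, 5); (-1, 2) → (5, 6); (9, -3) → (15, 1)
T5 shear: x ← x + 2·y: (-10, 9) → (8, 9); (17, 2) → (21, 2); (2, 5) → (12, 5); (5, 6) → (17, 6); (15, 1) → (17, 1)
T6 scale by (2, 1/2): (8, 9) → (16, 9/2); (21, 2) → (42, 1); (12, 5) → (24, 5/2); (17, 6) → (34, 3); (17, 1) → (34, 1/2)

image vertices: (16, 9/2), (42, 1), (24, 5/2), (34, 3), (34, 1/2)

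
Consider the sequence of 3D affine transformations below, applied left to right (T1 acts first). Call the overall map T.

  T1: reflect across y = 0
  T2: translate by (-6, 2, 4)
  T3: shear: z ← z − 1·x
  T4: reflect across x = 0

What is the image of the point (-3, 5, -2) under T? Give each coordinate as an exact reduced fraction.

T1 reflect across y = 0: (-3, 5, -2) → (-3, -5, -2)
T2 translate by (-6, 2, 4): (-3, -5, -2) → (-9, -3, 2)
T3 shear: z ← z − 1·x: (-9, -3, 2) → (-9, -3, 11)
T4 reflect across x = 0: (-9, -3, 11) → (9, -3, 11)

T(p) = (9, -3, 11)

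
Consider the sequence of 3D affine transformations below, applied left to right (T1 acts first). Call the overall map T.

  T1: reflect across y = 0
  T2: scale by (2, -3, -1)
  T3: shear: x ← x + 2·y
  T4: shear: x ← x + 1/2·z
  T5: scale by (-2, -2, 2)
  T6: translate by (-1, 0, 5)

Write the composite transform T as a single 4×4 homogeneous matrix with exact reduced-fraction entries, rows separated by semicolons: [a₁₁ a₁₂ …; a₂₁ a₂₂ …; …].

T1 = [1 0 0 0; 0 -1 0 0; 0 0 1 0; 0 0 0 1]
T2·T1 = [2 0 0 0; 0 3 0 0; 0 0 -1 0; 0 0 0 1]
T3·…·T1 = [2 6 0 0; 0 3 0 0; 0 0 -1 0; 0 0 0 1]
T4·…·T1 = [2 6 -1/2 0; 0 3 0 0; 0 0 -1 0; 0 0 0 1]
T5·…·T1 = [-4 -12 1 0; 0 -6 0 0; 0 0 -2 0; 0 0 0 1]
T6·…·T1 = [-4 -12 1 -1; 0 -6 0 0; 0 0 -2 5; 0 0 0 1]

T = [-4 -12 1 -1; 0 -6 0 0; 0 0 -2 5; 0 0 0 1]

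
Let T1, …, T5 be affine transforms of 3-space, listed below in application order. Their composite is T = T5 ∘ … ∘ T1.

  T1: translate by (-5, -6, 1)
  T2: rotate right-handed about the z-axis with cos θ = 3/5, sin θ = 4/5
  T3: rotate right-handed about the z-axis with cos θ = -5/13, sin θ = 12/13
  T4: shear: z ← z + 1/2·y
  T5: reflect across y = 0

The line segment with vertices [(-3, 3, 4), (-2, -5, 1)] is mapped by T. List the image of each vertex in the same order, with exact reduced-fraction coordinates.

image vertices: (552/65, -61/65, 711/130), (617/65, -581/65, 841/130)

T1 translate by (-5, -6, 1): (-3, 3, 4) → (-8, -3, 5); (-2, -5, 1) → (-7, -11, 2)
T2 rotate right-handed about the z-axis with cos θ = 3/5, sin θ = 4/5: (-8, -3, 5) → (-12/5, -41/5, 5); (-7, -11, 2) → (23/5, -61/5, 2)
T3 rotate right-handed about the z-axis with cos θ = -5/13, sin θ = 12/13: (-12/5, -41/5, 5) → (552/65, 61/65, 5); (23/5, -61/5, 2) → (617/65, 581/65, 2)
T4 shear: z ← z + 1/2·y: (552/65, 61/65, 5) → (552/65, 61/65, 711/130); (617/65, 581/65, 2) → (617/65, 581/65, 841/130)
T5 reflect across y = 0: (552/65, 61/65, 711/130) → (552/65, -61/65, 711/130); (617/65, 581/65, 841/130) → (617/65, -581/65, 841/130)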